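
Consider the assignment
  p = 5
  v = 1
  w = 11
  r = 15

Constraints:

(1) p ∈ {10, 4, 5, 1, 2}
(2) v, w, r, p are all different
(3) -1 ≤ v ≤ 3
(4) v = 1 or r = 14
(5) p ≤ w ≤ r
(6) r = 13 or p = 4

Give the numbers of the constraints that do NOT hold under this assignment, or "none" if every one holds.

No — constraint 6 is not satisfied.

(1) p = 5 is in {10, 4, 5, 1, 2}  OK
(2) values 1, 11, 15, 5 are pairwise distinct  OK
(3) v = 1 lies in [-1, 3]  OK
(4) v = 1 = 1 (first disjunct)  OK
(5) values 5 ≤ 11 ≤ 15  OK
(6) r = 15 ≠ 13 and p = 5 ≠ 4; both disjuncts false  FAIL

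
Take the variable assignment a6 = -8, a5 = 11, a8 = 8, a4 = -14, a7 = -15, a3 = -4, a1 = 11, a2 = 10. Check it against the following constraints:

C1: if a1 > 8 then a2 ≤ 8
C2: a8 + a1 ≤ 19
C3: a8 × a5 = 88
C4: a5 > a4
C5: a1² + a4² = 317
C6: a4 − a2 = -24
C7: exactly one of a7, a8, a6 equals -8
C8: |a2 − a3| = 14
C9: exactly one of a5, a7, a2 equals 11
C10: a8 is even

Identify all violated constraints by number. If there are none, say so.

C1: a1 = 11 > 8, so we need a2 ≤ 8; but a2 = 10 > 8 — does not hold.
C2: a8 + a1 = 8 + 11 = 19; 19 ≤ 19 — holds.
C3: a8 × a5 = 8 × 11 = 88 — holds.
C4: a5 = 11, a4 = -14; 11 > -14 — holds.
C5: a1² + a4² = 11² + (-14)² = 121 + 196 = 317 — holds.
C6: a4 − a2 = -14 − 10 = -24 — holds.
C7: a7=-15, a8=8, a6=-8; 1 of them equals -8 — holds.
C8: |10 − (-4)| = 14 — holds.
C9: a5=11, a7=-15, a2=10; 1 of them equals 11 — holds.
C10: a8 = 8 is even — holds.

Violated: 1.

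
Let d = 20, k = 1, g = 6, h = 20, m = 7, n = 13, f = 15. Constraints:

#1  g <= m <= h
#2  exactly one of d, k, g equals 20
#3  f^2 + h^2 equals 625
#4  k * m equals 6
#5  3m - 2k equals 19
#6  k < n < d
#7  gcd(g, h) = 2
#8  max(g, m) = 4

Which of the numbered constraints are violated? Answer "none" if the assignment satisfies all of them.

The assignment fails constraints 4 and 8.

#1 values 6 <= 7 <= 20 — holds.
#2 d=20, k=1, g=6; 1 of them equals 20 — holds.
#3 f^2 + h^2 = 15^2 + 20^2 = 225 + 400 = 625 — holds.
#4 k * m = 1 * 7 = 7, not 6 — fails.
#5 3m - 2k = 3(7) - 2(1) = 19 — holds.
#6 values 1 < 13 < 20 — holds.
#7 gcd(6, 20) = 2 — holds.
#8 max(6, 7) = 7, not 4 — fails.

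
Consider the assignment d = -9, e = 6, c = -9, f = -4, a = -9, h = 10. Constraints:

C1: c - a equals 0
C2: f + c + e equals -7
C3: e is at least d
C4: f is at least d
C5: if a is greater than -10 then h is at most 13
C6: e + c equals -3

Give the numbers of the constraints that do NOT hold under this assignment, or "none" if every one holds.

None — every constraint holds.

C1: c - a = -9 - (-9) = 0 — OK.
C2: f + c + e = -4 + (-9) + 6 = -7 — OK.
C3: e = 6, d = -9; 6 ≥ -9 — OK.
C4: f = -4, d = -9; -4 ≥ -9 — OK.
C5: a = -9 > -10, so we need h ≤ 13; h = 10 ≤ 13 — OK.
C6: e + c = 6 + (-9) = -3 — OK.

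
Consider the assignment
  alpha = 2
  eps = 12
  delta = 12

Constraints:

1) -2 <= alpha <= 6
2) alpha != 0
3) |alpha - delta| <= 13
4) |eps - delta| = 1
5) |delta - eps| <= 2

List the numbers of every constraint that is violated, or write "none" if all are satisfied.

1) alpha = 2 lies in [-2, 6] — satisfied.
2) alpha = 2, and 2 ≠ 0 — satisfied.
3) |2 - 12| = 10; 10 ≤ 13 — satisfied.
4) |12 - 12| = 0, not 1 — violated.
5) |12 - 12| = 0; 0 ≤ 2 — satisfied.

Violated: 4.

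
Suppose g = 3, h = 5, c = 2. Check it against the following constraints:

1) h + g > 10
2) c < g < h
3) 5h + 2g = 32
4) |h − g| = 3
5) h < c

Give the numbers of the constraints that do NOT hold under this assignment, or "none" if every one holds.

1) h + g = 5 + 3 = 8; 8 ≤ 10, bound 10 not met  ✘
2) values 2 < 3 < 5  ✔
3) 5h + 2g = 5(5) + 2(3) = 31, not 32  ✘
4) |5 − 3| = 2, not 3  ✘
5) h = 5, c = 2; 5 ≥ 2 (want <)  ✘

Constraints 1, 3, 4, 5 are violated.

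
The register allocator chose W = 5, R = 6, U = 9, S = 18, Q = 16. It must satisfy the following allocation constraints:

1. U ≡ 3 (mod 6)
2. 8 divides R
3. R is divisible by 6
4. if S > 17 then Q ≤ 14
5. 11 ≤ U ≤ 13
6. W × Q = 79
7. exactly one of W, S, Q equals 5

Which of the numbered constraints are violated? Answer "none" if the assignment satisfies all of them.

1. 9 mod 6 = 3 — satisfied.
2. 6 = 8×0 + 6, so 8 does not divide 6 — violated.
3. 6 / 6 = 1, so 6 divides 6 — satisfied.
4. S = 18 > 17, so we need Q ≤ 14; but Q = 16 > 14 — violated.
5. U = 9 is outside [11, 13] — violated.
6. W × Q = 5 × 16 = 80, not 79 — violated.
7. W=5, S=18, Q=16; 1 of them equals 5 — satisfied.

Violated: 2, 4, 5, and 6.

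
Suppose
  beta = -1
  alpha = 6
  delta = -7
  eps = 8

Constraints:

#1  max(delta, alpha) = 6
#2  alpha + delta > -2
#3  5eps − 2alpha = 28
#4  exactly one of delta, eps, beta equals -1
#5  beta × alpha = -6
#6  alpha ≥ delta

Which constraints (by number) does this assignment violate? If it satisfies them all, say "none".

#1 max(-7, 6) = 6  OK
#2 alpha + delta = 6 + (-7) = -1; -1 > -2  OK
#3 5eps − 2alpha = 5(8) − 2(6) = 28  OK
#4 delta=-7, eps=8, beta=-1; 1 of them equals -1  OK
#5 beta × alpha = -1 × 6 = -6  OK
#6 alpha = 6, delta = -7; 6 ≥ -7  OK

Yes — all constraints hold.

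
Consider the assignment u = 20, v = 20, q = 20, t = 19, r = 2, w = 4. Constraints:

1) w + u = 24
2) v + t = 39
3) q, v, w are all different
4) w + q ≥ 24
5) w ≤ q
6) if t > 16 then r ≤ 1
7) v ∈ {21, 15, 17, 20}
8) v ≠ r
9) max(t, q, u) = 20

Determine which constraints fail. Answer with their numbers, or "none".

1) w + u = 4 + 20 = 24  OK
2) v + t = 20 + 19 = 39  OK
3) q = v = 20, not all different  FAIL
4) w + q = 4 + 20 = 24; 24 ≥ 24  OK
5) w = 4, q = 20; 4 ≤ 20  OK
6) t = 19 > 16, so we need r ≤ 1; but r = 2 > 1  FAIL
7) v = 20 is in {21, 15, 17, 20}  OK
8) v = 20, r = 2; distinct  OK
9) max(19, 20, 20) = 20  OK

No — constraints 3 and 6 are not satisfied.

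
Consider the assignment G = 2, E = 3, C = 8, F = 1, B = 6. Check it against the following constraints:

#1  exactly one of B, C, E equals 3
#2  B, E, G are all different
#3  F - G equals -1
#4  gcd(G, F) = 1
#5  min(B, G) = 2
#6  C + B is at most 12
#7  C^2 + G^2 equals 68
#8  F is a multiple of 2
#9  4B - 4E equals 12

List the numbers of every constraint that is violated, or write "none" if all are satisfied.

Constraints 6, 8 do not hold.

#1 B=6, C=8, E=3; 1 of them equals 3  ✓
#2 values 6, 3, 2 are pairwise distinct  ✓
#3 F - G = 1 - 2 = -1  ✓
#4 gcd(2, 1) = 1  ✓
#5 min(6, 2) = 2  ✓
#6 C + B = 8 + 6 = 14; 14 > 12, bound 12 not met  ✗
#7 C^2 + G^2 = 8^2 + 2^2 = 64 + 4 = 68  ✓
#8 1 = 2*0 + 1, so 2 does not divide 1  ✗
#9 4B - 4E = 4(6) - 4(3) = 12  ✓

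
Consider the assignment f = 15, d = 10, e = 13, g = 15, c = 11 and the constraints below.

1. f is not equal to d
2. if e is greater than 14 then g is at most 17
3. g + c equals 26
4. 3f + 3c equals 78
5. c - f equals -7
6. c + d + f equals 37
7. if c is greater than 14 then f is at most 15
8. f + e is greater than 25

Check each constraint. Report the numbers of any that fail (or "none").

The assignment fails constraints 5 and 6.

1. f = 15, d = 10; distinct — OK.
2. e = 13, not > 14; antecedent false, conditional vacuously true — OK.
3. g + c = 15 + 11 = 26 — OK.
4. 3f + 3c = 3(15) + 3(11) = 78 — OK.
5. c - f = 11 - 15 = -4, not -7 — violated.
6. c + d + f = 11 + 10 + 15 = 36, not 37 — violated.
7. c = 11, not > 14; antecedent false, conditional vacuously true — OK.
8. f + e = 15 + 13 = 28; 28 > 25 — OK.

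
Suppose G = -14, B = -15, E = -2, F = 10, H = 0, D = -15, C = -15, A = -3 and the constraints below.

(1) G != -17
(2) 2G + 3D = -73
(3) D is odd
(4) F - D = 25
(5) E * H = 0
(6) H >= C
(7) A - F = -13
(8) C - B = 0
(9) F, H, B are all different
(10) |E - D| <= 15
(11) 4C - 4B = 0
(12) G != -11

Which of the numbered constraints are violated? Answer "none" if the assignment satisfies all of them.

(1) G = -14, and -14 ≠ -17  ✓
(2) 2G + 3D = 2(-14) + 3(-15) = -73  ✓
(3) D = -15 is odd  ✓
(4) F - D = 10 - (-15) = 25  ✓
(5) E * H = -2 * 0 = 0  ✓
(6) H = 0, C = -15; 0 ≥ -15  ✓
(7) A - F = -3 - 10 = -13  ✓
(8) C - B = -15 - (-15) = 0  ✓
(9) values 10, 0, -15 are pairwise distinct  ✓
(10) |-2 - (-15)| = 13; 13 ≤ 15  ✓
(11) 4C - 4B = 4(-15) - 4(-15) = 0  ✓
(12) G = -14, and -14 ≠ -11  ✓

The assignment satisfies every constraint.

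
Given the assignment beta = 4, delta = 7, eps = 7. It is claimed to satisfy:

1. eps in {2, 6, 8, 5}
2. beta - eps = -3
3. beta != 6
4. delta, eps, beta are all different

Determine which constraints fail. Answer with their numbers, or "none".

1. eps = 7 is not in {2, 6, 8, 5}  no
2. beta - eps = 4 - 7 = -3  yes
3. beta = 4, and 4 ≠ 6  yes
4. delta = eps = 7, not all different  no

The assignment fails constraints 1 and 4.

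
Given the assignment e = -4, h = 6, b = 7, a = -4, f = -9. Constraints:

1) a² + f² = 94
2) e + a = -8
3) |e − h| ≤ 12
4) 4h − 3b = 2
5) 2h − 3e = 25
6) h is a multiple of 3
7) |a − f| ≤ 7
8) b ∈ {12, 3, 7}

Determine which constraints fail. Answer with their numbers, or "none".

1) a² + f² = (-4)² + (-9)² = 16 + 81 = 97, not 94 — does not hold.
2) e + a = -4 + (-4) = -8 — holds.
3) |-4 − 6| = 10; 10 ≤ 12 — holds.
4) 4h − 3b = 4(6) − 3(7) = 3, not 2 — does not hold.
5) 2h − 3e = 2(6) − 3(-4) = 24, not 25 — does not hold.
6) 6 / 3 = 2, so 3 divides 6 — holds.
7) |-4 − (-9)| = 5; 5 ≤ 7 — holds.
8) b = 7 is in {12, 3, 7} — holds.

Constraints 1, 4, and 5 do not hold.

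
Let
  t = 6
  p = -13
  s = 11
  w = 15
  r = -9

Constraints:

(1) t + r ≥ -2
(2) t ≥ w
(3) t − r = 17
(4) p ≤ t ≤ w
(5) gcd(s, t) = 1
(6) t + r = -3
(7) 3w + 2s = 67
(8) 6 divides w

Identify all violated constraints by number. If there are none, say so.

Constraints 1, 2, 3, and 8 are violated.

(1) t + r = 6 + (-9) = -3; -3 < -2, bound -2 not met  ✗
(2) t = 6, w = 15; 6 < 15 (want ≥)  ✗
(3) t − r = 6 − (-9) = 15, not 17  ✗
(4) values -13 ≤ 6 ≤ 15  ✓
(5) gcd(11, 6) = 1  ✓
(6) t + r = 6 + (-9) = -3  ✓
(7) 3w + 2s = 3(15) + 2(11) = 67  ✓
(8) 15 = 6×2 + 3, so 6 does not divide 15  ✗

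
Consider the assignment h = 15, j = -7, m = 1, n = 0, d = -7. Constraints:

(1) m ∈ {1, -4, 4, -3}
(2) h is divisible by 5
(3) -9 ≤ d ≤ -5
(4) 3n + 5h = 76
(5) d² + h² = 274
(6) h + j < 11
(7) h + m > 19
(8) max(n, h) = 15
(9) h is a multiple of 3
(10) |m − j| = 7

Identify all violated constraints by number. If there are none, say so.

Constraints 4, 7, 10 do not hold.

(1) m = 1 is in {1, -4, 4, -3}  OK
(2) 15 / 5 = 3, so 5 divides 15  OK
(3) d = -7 lies in [-9, -5]  OK
(4) 3n + 5h = 3(0) + 5(15) = 75, not 76  FAIL
(5) d² + h² = (-7)² + 15² = 49 + 225 = 274  OK
(6) h + j = 15 + (-7) = 8; 8 < 11  OK
(7) h + m = 15 + 1 = 16; 16 ≤ 19, bound 19 not met  FAIL
(8) max(0, 15) = 15  OK
(9) 15 / 3 = 5, so 3 divides 15  OK
(10) |1 − (-7)| = 8, not 7  FAIL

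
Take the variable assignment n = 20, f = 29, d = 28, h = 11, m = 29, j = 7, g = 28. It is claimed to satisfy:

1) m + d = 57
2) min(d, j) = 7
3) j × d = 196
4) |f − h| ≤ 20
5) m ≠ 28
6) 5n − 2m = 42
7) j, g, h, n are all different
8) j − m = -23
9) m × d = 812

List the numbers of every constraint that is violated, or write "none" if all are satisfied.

The assignment fails constraint 8.

1) m + d = 29 + 28 = 57  true
2) min(28, 7) = 7  true
3) j × d = 7 × 28 = 196  true
4) |29 − 11| = 18; 18 ≤ 20  true
5) m = 29, and 29 ≠ 28  true
6) 5n − 2m = 5(20) − 2(29) = 42  true
7) values 7, 28, 11, 20 are pairwise distinct  true
8) j − m = 7 − 29 = -22, not -23  false
9) m × d = 29 × 28 = 812  true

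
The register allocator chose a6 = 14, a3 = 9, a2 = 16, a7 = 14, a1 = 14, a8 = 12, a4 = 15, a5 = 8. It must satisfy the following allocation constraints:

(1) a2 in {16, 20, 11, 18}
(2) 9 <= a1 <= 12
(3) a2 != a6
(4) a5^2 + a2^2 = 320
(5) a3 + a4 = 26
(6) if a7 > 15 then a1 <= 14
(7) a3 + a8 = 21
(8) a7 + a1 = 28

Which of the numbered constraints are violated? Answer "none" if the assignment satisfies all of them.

Violated: 2 and 5.

(1) a2 = 16 is in {16, 20, 11, 18}  ✓
(2) a1 = 14 is outside [9, 12]  ✗
(3) a2 = 16, a6 = 14; distinct  ✓
(4) a5^2 + a2^2 = 8^2 + 16^2 = 64 + 256 = 320  ✓
(5) a3 + a4 = 9 + 15 = 24, not 26  ✗
(6) a7 = 14, not > 15; antecedent false, conditional vacuously true  ✓
(7) a3 + a8 = 9 + 12 = 21  ✓
(8) a7 + a1 = 14 + 14 = 28  ✓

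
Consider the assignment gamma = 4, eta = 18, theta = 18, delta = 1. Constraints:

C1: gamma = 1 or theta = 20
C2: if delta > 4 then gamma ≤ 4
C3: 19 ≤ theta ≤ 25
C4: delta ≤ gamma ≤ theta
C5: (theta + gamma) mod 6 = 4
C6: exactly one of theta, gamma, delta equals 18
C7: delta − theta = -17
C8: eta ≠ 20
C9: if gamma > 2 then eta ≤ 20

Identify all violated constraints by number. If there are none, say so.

Constraints 1 and 3 do not hold.

C1: gamma = 4 ≠ 1 and theta = 18 ≠ 20; both disjuncts false — violated.
C2: delta = 1, not > 4; antecedent false, conditional vacuously true — OK.
C3: theta = 18 is outside [19, 25] — violated.
C4: values 1 ≤ 4 ≤ 18 — OK.
C5: theta + gamma = 22; 22 mod 6 = 4 — OK.
C6: theta=18, gamma=4, delta=1; 1 of them equals 18 — OK.
C7: delta − theta = 1 − 18 = -17 — OK.
C8: eta = 18, and 18 ≠ 20 — OK.
C9: gamma = 4 > 2, so we need eta ≤ 20; eta = 18 ≤ 20 — OK.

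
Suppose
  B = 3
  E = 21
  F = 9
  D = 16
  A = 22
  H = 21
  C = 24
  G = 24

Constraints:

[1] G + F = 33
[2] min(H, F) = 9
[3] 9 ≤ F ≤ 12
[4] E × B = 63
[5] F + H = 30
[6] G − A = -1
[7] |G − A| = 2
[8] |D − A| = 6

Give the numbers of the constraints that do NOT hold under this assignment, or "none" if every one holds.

Constraint 6 is violated.

[1] G + F = 24 + 9 = 33 — satisfied.
[2] min(21, 9) = 9 — satisfied.
[3] F = 9 lies in [9, 12] — satisfied.
[4] E × B = 21 × 3 = 63 — satisfied.
[5] F + H = 9 + 21 = 30 — satisfied.
[6] G − A = 24 − 22 = 2, not -1 — violated.
[7] |24 − 22| = 2 — satisfied.
[8] |16 − 22| = 6 — satisfied.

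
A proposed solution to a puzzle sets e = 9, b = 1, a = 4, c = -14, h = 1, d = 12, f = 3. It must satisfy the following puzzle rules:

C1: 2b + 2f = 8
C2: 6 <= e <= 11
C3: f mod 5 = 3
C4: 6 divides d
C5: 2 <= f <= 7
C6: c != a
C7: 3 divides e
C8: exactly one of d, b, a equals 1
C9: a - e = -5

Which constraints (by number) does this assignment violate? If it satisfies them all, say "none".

The assignment satisfies every constraint.

C1: 2b + 2f = 2(1) + 2(3) = 8 — OK.
C2: e = 9 lies in [6, 11] — OK.
C3: 3 mod 5 = 3 — OK.
C4: 12 / 6 = 2, so 6 divides 12 — OK.
C5: f = 3 lies in [2, 7] — OK.
C6: c = -14, a = 4; distinct — OK.
C7: 9 / 3 = 3, so 3 divides 9 — OK.
C8: d=12, b=1, a=4; 1 of them equals 1 — OK.
C9: a - e = 4 - 9 = -5 — OK.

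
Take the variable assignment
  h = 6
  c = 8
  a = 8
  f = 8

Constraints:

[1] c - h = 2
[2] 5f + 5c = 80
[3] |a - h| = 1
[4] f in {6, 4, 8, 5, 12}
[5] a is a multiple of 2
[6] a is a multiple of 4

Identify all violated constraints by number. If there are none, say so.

[1] c - h = 8 - 6 = 2 — holds.
[2] 5f + 5c = 5(8) + 5(8) = 80 — holds.
[3] |8 - 6| = 2, not 1 — fails.
[4] f = 8 is in {6, 4, 8, 5, 12} — holds.
[5] 8 / 2 = 4, so 2 divides 8 — holds.
[6] 8 / 4 = 2, so 4 divides 8 — holds.

The assignment fails constraint 3.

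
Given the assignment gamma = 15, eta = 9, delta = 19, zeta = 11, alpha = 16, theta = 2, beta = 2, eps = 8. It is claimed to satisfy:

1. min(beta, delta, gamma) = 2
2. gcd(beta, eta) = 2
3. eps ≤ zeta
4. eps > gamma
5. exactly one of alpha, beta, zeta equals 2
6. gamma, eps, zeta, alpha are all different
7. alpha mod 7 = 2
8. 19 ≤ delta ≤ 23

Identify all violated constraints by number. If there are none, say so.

Constraints 2 and 4 are violated.

1. min(2, 19, 15) = 2 — holds.
2. gcd(2, 9) = 1, not 2 — fails.
3. eps = 8, zeta = 11; 8 ≤ 11 — holds.
4. eps = 8, gamma = 15; 8 ≤ 15 (want >) — fails.
5. alpha=16, beta=2, zeta=11; 1 of them equals 2 — holds.
6. values 15, 8, 11, 16 are pairwise distinct — holds.
7. 16 mod 7 = 2 — holds.
8. delta = 19 lies in [19, 23] — holds.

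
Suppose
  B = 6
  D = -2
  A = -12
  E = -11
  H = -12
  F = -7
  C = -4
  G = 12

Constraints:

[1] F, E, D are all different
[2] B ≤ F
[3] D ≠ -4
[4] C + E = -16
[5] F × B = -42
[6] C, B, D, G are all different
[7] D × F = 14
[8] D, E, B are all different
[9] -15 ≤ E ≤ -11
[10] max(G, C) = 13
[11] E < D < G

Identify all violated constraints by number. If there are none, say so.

[1] values -7, -11, -2 are pairwise distinct — OK.
[2] B = 6, F = -7; 6 > -7 (want ≤) — violated.
[3] D = -2, and -2 ≠ -4 — OK.
[4] C + E = -4 + (-11) = -15, not -16 — violated.
[5] F × B = -7 × 6 = -42 — OK.
[6] values -4, 6, -2, 12 are pairwise distinct — OK.
[7] D × F = -2 × (-7) = 14 — OK.
[8] values -2, -11, 6 are pairwise distinct — OK.
[9] E = -11 lies in [-15, -11] — OK.
[10] max(12, -4) = 12, not 13 — violated.
[11] values -11 < -2 < 12 — OK.

Constraints 2, 4, 10 do not hold.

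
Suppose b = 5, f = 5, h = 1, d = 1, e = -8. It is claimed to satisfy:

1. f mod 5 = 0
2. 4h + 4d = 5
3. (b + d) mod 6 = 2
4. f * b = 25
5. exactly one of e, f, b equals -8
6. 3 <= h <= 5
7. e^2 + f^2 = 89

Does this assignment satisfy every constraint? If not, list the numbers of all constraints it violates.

1. 5 mod 5 = 0 — holds.
2. 4h + 4d = 4(1) + 4(1) = 8, not 5 — fails.
3. b + d = 6; 6 mod 6 = 0, not 2 — fails.
4. f * b = 5 * 5 = 25 — holds.
5. e=-8, f=5, b=5; 1 of them equals -8 — holds.
6. h = 1 is outside [3, 5] — fails.
7. e^2 + f^2 = (-8)^2 + 5^2 = 64 + 25 = 89 — holds.

No — constraints 2, 3, and 6 are not satisfied.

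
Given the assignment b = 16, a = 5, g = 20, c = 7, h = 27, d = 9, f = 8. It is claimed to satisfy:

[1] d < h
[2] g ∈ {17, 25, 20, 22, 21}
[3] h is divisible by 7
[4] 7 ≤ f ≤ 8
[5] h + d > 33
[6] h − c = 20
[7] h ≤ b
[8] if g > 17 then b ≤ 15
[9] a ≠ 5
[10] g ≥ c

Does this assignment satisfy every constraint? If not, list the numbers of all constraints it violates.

No — constraints 3, 7, 8, and 9 are not satisfied.

[1] d = 9, h = 27; 9 < 27 — satisfied.
[2] g = 20 is in {17, 25, 20, 22, 21} — satisfied.
[3] 27 = 7×3 + 6, so 7 does not divide 27 — violated.
[4] f = 8 lies in [7, 8] — satisfied.
[5] h + d = 27 + 9 = 36; 36 > 33 — satisfied.
[6] h − c = 27 − 7 = 20 — satisfied.
[7] h = 27, b = 16; 27 > 16 (want ≤) — violated.
[8] g = 20 > 17, so we need b ≤ 15; but b = 16 > 15 — violated.
[9] a = 5, but 5 is required to differ — violated.
[10] g = 20, c = 7; 20 ≥ 7 — satisfied.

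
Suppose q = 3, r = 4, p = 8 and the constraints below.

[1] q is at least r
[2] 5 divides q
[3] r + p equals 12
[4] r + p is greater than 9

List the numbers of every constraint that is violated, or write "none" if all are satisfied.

The assignment fails constraints 1, 2.

[1] q = 3, r = 4; 3 < 4 (want ≥) — does not hold.
[2] 3 = 5*0 + 3, so 5 does not divide 3 — does not hold.
[3] r + p = 4 + 8 = 12 — holds.
[4] r + p = 4 + 8 = 12; 12 > 9 — holds.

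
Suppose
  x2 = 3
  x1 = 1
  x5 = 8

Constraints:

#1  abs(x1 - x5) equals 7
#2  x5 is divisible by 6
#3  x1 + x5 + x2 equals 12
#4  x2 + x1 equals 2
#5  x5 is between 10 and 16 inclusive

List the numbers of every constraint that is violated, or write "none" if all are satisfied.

Constraints 2, 4, 5 are violated.

#1 abs(1 - 8) = 7 — holds.
#2 8 = 6*1 + 2, so 6 does not divide 8 — fails.
#3 x1 + x5 + x2 = 1 + 8 + 3 = 12 — holds.
#4 x2 + x1 = 3 + 1 = 4, not 2 — fails.
#5 x5 = 8 is outside [10, 16] — fails.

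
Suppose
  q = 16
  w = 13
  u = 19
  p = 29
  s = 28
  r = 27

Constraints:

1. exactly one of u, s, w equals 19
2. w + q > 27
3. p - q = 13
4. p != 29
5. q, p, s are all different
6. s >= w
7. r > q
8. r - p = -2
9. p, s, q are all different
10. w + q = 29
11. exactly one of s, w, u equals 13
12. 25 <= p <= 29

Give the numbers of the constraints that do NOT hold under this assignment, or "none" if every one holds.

No — constraint 4 is not satisfied.

1. u=19, s=28, w=13; 1 of them equals 19 — holds.
2. w + q = 13 + 16 = 29; 29 > 27 — holds.
3. p - q = 29 - 16 = 13 — holds.
4. p = 29, but 29 is required to differ — does not hold.
5. values 16, 29, 28 are pairwise distinct — holds.
6. s = 28, w = 13; 28 ≥ 13 — holds.
7. r = 27, q = 16; 27 > 16 — holds.
8. r - p = 27 - 29 = -2 — holds.
9. values 29, 28, 16 are pairwise distinct — holds.
10. w + q = 13 + 16 = 29 — holds.
11. s=28, w=13, u=19; 1 of them equals 13 — holds.
12. p = 29 lies in [25, 29] — holds.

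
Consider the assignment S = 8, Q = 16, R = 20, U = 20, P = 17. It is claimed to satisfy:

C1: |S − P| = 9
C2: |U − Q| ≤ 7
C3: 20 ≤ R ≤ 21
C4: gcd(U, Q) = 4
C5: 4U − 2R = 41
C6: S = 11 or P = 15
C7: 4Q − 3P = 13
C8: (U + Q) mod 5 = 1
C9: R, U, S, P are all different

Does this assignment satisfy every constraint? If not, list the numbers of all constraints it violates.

Constraints 5, 6, and 9 do not hold.

C1: |8 − 17| = 9 — holds.
C2: |20 − 16| = 4; 4 ≤ 7 — holds.
C3: R = 20 lies in [20, 21] — holds.
C4: gcd(20, 16) = 4 — holds.
C5: 4U − 2R = 4(20) − 2(20) = 40, not 41 — fails.
C6: S = 8 ≠ 11 and P = 17 ≠ 15; both disjuncts false — fails.
C7: 4Q − 3P = 4(16) − 3(17) = 13 — holds.
C8: U + Q = 36; 36 mod 5 = 1 — holds.
C9: R = U = 20, not all different — fails.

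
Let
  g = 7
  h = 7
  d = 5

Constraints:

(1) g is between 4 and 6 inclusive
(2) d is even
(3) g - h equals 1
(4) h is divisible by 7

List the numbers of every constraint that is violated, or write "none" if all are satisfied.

Violated: 1, 2, 3.

(1) g = 7 is outside [4, 6] — does not hold.
(2) d = 5 is odd — does not hold.
(3) g - h = 7 - 7 = 0, not 1 — does not hold.
(4) 7 / 7 = 1, so 7 divides 7 — holds.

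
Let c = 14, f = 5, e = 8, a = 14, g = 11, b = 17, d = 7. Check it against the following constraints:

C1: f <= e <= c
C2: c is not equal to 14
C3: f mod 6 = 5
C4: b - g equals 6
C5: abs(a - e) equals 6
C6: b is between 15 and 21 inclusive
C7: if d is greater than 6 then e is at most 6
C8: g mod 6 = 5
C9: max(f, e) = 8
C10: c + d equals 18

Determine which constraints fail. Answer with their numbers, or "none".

C1: values 5 <= 8 <= 14  OK
C2: c = 14, but 14 is required to differ  FAIL
C3: 5 mod 6 = 5  OK
C4: b - g = 17 - 11 = 6  OK
C5: abs(14 - 8) = 6  OK
C6: b = 17 lies in [15, 21]  OK
C7: d = 7 > 6, so we need e ≤ 6; but e = 8 > 6  FAIL
C8: 11 mod 6 = 5  OK
C9: max(5, 8) = 8  OK
C10: c + d = 14 + 7 = 21, not 18  FAIL

The assignment fails constraints 2, 7, and 10.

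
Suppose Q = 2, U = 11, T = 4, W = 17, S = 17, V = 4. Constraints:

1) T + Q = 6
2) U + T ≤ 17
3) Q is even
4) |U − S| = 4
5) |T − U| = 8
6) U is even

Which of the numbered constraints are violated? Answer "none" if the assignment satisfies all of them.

1) T + Q = 4 + 2 = 6 — holds.
2) U + T = 11 + 4 = 15; 15 ≤ 17 — holds.
3) Q = 2 is even — holds.
4) |11 − 17| = 6, not 4 — does not hold.
5) |4 − 11| = 7, not 8 — does not hold.
6) U = 11 is odd — does not hold.

The assignment fails constraints 4, 5, and 6.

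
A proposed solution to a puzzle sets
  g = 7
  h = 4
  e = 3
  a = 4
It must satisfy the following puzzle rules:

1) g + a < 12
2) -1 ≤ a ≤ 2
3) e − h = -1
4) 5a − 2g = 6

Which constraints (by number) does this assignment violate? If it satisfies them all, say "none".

Constraint 2 does not hold.

1) g + a = 7 + 4 = 11; 11 < 12 — OK.
2) a = 4 is outside [-1, 2] — violated.
3) e − h = 3 − 4 = -1 — OK.
4) 5a − 2g = 5(4) − 2(7) = 6 — OK.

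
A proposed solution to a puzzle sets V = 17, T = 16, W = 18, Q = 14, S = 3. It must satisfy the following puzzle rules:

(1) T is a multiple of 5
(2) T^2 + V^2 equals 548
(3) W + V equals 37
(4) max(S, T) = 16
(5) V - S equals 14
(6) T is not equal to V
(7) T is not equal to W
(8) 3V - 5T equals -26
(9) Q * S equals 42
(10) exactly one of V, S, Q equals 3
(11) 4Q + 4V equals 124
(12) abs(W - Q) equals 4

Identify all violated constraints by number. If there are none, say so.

(1) 16 = 5*3 + 1, so 5 does not divide 16  fails
(2) T^2 + V^2 = 16^2 + 17^2 = 256 + 289 = 545, not 548  fails
(3) W + V = 18 + 17 = 35, not 37  fails
(4) max(3, 16) = 16  holds
(5) V - S = 17 - 3 = 14  holds
(6) T = 16, V = 17; distinct  holds
(7) T = 16, W = 18; distinct  holds
(8) 3V - 5T = 3(17) - 5(16) = -29, not -26  fails
(9) Q * S = 14 * 3 = 42  holds
(10) V=17, S=3, Q=14; 1 of them equals 3  holds
(11) 4Q + 4V = 4(14) + 4(17) = 124  holds
(12) abs(18 - 14) = 4  holds

Constraints 1, 2, 3, 8 do not hold.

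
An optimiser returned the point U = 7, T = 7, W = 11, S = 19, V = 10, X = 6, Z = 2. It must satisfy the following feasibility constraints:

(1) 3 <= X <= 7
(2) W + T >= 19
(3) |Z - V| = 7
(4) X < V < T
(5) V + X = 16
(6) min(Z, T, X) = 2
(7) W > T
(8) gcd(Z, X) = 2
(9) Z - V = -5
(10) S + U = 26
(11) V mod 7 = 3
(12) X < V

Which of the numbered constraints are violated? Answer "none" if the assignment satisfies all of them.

Violated: 2, 3, 4, 9.

(1) X = 6 lies in [3, 7]  ✓
(2) W + T = 11 + 7 = 18; 18 < 19, bound 19 not met  ✗
(3) |2 - 10| = 8, not 7  ✗
(4) values 6, 10, 7; V = 10 is not < T = 7  ✗
(5) V + X = 10 + 6 = 16  ✓
(6) min(2, 7, 6) = 2  ✓
(7) W = 11, T = 7; 11 > 7  ✓
(8) gcd(2, 6) = 2  ✓
(9) Z - V = 2 - 10 = -8, not -5  ✗
(10) S + U = 19 + 7 = 26  ✓
(11) 10 mod 7 = 3  ✓
(12) X = 6, V = 10; 6 < 10  ✓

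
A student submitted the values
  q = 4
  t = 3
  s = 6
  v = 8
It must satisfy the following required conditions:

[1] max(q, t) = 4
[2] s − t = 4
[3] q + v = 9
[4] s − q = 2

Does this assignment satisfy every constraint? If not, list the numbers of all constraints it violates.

No — constraints 2, 3 are not satisfied.

[1] max(4, 3) = 4 — holds.
[2] s − t = 6 − 3 = 3, not 4 — fails.
[3] q + v = 4 + 8 = 12, not 9 — fails.
[4] s − q = 6 − 4 = 2 — holds.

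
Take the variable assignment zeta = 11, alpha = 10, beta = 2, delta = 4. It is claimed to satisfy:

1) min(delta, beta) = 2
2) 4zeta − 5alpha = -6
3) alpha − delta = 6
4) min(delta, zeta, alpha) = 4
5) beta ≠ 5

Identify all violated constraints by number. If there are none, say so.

No violations.

1) min(4, 2) = 2  true
2) 4zeta − 5alpha = 4(11) − 5(10) = -6  true
3) alpha − delta = 10 − 4 = 6  true
4) min(4, 11, 10) = 4  true
5) beta = 2, and 2 ≠ 5  true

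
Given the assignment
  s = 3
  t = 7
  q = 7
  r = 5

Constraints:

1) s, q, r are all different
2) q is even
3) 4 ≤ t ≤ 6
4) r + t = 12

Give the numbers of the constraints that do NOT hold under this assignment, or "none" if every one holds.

Constraints 2 and 3 do not hold.

1) values 3, 7, 5 are pairwise distinct  yes
2) q = 7 is odd  no
3) t = 7 is outside [4, 6]  no
4) r + t = 5 + 7 = 12  yes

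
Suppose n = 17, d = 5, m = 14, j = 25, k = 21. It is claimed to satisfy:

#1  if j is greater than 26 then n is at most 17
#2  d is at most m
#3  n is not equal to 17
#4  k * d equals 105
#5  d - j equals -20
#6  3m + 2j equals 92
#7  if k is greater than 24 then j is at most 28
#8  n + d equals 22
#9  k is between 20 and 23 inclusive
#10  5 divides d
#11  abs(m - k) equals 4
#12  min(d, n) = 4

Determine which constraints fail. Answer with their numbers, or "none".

#1 j = 25, not > 26; antecedent false, conditional vacuously true  true
#2 d = 5, m = 14; 5 ≤ 14  true
#3 n = 17, but 17 is required to differ  false
#4 k * d = 21 * 5 = 105  true
#5 d - j = 5 - 25 = -20  true
#6 3m + 2j = 3(14) + 2(25) = 92  true
#7 k = 21, not > 24; antecedent false, conditional vacuously true  true
#8 n + d = 17 + 5 = 22  true
#9 k = 21 lies in [20, 23]  true
#10 5 / 5 = 1, so 5 divides 5  true
#11 abs(14 - 21) = 7, not 4  false
#12 min(5, 17) = 5, not 4  false

The assignment fails constraints 3, 11, 12.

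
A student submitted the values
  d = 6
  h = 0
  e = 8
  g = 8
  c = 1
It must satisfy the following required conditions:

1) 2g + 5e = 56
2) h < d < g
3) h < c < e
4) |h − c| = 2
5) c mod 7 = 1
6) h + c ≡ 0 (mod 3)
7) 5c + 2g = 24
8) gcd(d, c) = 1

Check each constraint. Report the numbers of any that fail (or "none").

1) 2g + 5e = 2(8) + 5(8) = 56 — satisfied.
2) values 0 < 6 < 8 — satisfied.
3) values 0 < 1 < 8 — satisfied.
4) |0 − 1| = 1, not 2 — violated.
5) 1 mod 7 = 1 — satisfied.
6) h + c = 1; 1 mod 3 = 1, not 0 — violated.
7) 5c + 2g = 5(1) + 2(8) = 21, not 24 — violated.
8) gcd(6, 1) = 1 — satisfied.

Constraints 4, 6, 7 are violated.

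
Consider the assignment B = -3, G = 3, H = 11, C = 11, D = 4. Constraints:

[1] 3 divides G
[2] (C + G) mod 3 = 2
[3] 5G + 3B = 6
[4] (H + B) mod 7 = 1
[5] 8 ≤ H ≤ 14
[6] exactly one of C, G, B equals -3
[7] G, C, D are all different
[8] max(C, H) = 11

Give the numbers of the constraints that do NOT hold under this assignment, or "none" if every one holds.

[1] 3 / 3 = 1, so 3 divides 3 — OK.
[2] C + G = 14; 14 mod 3 = 2 — OK.
[3] 5G + 3B = 5(3) + 3(-3) = 6 — OK.
[4] H + B = 8; 8 mod 7 = 1 — OK.
[5] H = 11 lies in [8, 14] — OK.
[6] C=11, G=3, B=-3; 1 of them equals -3 — OK.
[7] values 3, 11, 4 are pairwise distinct — OK.
[8] max(11, 11) = 11 — OK.

The assignment satisfies every constraint.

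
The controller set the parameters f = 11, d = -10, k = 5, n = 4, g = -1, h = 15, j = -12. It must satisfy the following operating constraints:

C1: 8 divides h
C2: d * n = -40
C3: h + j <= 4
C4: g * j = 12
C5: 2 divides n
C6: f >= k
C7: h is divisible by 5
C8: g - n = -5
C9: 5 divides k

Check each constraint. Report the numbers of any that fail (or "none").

C1: 15 = 8*1 + 7, so 8 does not divide 15 — does not hold.
C2: d * n = -10 * 4 = -40 — holds.
C3: h + j = 15 + (-12) = 3; 3 ≤ 4 — holds.
C4: g * j = -1 * (-12) = 12 — holds.
C5: 4 / 2 = 2, so 2 divides 4 — holds.
C6: f = 11, k = 5; 11 ≥ 5 — holds.
C7: 15 / 5 = 3, so 5 divides 15 — holds.
C8: g - n = -1 - 4 = -5 — holds.
C9: 5 / 5 = 1, so 5 divides 5 — holds.

Violated: 1.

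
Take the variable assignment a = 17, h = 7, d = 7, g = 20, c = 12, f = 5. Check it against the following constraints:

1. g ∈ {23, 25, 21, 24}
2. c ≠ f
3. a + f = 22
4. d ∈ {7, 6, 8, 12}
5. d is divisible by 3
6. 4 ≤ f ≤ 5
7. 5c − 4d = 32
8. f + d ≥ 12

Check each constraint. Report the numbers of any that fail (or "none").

Constraints 1 and 5 do not hold.

1. g = 20 is not in {23, 25, 21, 24} — violated.
2. c = 12, f = 5; distinct — satisfied.
3. a + f = 17 + 5 = 22 — satisfied.
4. d = 7 is in {7, 6, 8, 12} — satisfied.
5. 7 = 3×2 + 1, so 3 does not divide 7 — violated.
6. f = 5 lies in [4, 5] — satisfied.
7. 5c − 4d = 5(12) − 4(7) = 32 — satisfied.
8. f + d = 5 + 7 = 12; 12 ≥ 12 — satisfied.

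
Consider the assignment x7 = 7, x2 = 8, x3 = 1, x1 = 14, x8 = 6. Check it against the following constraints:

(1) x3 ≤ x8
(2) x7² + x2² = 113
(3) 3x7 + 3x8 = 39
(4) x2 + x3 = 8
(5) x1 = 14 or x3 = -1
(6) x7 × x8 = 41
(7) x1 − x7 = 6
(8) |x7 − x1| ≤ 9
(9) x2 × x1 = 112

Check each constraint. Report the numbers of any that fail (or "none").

Constraints 4, 6, and 7 do not hold.

(1) x3 = 1, x8 = 6; 1 ≤ 6 — holds.
(2) x7² + x2² = 7² + 8² = 49 + 64 = 113 — holds.
(3) 3x7 + 3x8 = 3(7) + 3(6) = 39 — holds.
(4) x2 + x3 = 8 + 1 = 9, not 8 — does not hold.
(5) x1 = 14 = 14 (first disjunct) — holds.
(6) x7 × x8 = 7 × 6 = 42, not 41 — does not hold.
(7) x1 − x7 = 14 − 7 = 7, not 6 — does not hold.
(8) |7 − 14| = 7; 7 ≤ 9 — holds.
(9) x2 × x1 = 8 × 14 = 112 — holds.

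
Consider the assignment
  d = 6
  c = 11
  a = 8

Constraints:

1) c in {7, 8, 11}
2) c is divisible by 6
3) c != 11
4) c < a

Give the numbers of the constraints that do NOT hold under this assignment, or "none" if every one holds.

No — constraints 2, 3, and 4 are not satisfied.

1) c = 11 is in {7, 8, 11} — holds.
2) 11 = 6*1 + 5, so 6 does not divide 11 — does not hold.
3) c = 11, but 11 is required to differ — does not hold.
4) c = 11, a = 8; 11 ≥ 8 (want <) — does not hold.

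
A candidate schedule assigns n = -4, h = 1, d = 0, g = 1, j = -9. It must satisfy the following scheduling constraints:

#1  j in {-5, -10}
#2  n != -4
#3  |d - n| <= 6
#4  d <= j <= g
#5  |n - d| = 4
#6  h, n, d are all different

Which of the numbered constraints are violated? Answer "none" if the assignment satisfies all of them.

#1 j = -9 is not in {-5, -10} — fails.
#2 n = -4, but -4 is required to differ — fails.
#3 |0 - (-4)| = 4; 4 ≤ 6 — holds.
#4 values 0, -9, 1; d = 0 is not <= j = -9 — fails.
#5 |-4 - 0| = 4 — holds.
#6 values 1, -4, 0 are pairwise distinct — holds.

The assignment fails constraints 1, 2, and 4.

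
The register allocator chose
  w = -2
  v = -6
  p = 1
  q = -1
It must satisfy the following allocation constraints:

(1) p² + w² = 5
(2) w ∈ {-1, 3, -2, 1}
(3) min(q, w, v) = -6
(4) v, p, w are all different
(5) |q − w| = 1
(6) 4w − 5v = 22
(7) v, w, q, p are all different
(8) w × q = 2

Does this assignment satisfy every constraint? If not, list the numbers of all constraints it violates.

All constraints are satisfied.

(1) p² + w² = 1² + (-2)² = 1 + 4 = 5  ✔
(2) w = -2 is in {-1, 3, -2, 1}  ✔
(3) min(-1, -2, -6) = -6  ✔
(4) values -6, 1, -2 are pairwise distinct  ✔
(5) |-1 − (-2)| = 1  ✔
(6) 4w − 5v = 4(-2) − 5(-6) = 22  ✔
(7) values -6, -2, -1, 1 are pairwise distinct  ✔
(8) w × q = -2 × (-1) = 2  ✔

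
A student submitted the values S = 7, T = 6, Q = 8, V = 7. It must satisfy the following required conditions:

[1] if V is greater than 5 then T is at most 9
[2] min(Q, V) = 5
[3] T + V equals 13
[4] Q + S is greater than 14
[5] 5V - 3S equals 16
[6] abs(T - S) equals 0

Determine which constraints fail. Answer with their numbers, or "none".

[1] V = 7 > 5, so we need T ≤ 9; T = 6 ≤ 9  holds
[2] min(8, 7) = 7, not 5  fails
[3] T + V = 6 + 7 = 13  holds
[4] Q + S = 8 + 7 = 15; 15 > 14  holds
[5] 5V - 3S = 5(7) - 3(7) = 14, not 16  fails
[6] abs(6 - 7) = 1, not 0  fails

Constraints 2, 5, and 6 do not hold.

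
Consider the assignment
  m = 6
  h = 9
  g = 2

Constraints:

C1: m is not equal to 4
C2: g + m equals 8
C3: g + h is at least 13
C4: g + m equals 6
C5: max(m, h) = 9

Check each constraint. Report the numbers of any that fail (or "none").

Constraints 3, 4 are violated.

C1: m = 6, and 6 ≠ 4 — holds.
C2: g + m = 2 + 6 = 8 — holds.
C3: g + h = 2 + 9 = 11; 11 < 13, bound 13 not met — fails.
C4: g + m = 2 + 6 = 8, not 6 — fails.
C5: max(6, 9) = 9 — holds.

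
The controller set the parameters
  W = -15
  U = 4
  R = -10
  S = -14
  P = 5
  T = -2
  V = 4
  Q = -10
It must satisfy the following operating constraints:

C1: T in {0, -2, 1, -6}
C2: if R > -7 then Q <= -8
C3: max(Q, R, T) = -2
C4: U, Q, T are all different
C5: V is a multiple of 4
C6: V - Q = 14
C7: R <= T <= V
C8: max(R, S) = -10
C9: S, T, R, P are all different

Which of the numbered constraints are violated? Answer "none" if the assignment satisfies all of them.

C1: T = -2 is in {0, -2, 1, -6} — holds.
C2: R = -10, not > -7; antecedent false, conditional vacuously true — holds.
C3: max(-10, -10, -2) = -2 — holds.
C4: values 4, -10, -2 are pairwise distinct — holds.
C5: 4 / 4 = 1, so 4 divides 4 — holds.
C6: V - Q = 4 - (-10) = 14 — holds.
C7: values -10 <= -2 <= 4 — holds.
C8: max(-10, -14) = -10 — holds.
C9: values -14, -2, -10, 5 are pairwise distinct — holds.

All constraints are satisfied.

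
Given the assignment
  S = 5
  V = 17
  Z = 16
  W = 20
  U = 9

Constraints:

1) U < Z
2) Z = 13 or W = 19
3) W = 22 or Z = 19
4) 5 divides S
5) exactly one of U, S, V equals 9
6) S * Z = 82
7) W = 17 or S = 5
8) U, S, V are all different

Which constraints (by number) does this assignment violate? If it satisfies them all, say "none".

The assignment fails constraints 2, 3, 6.

1) U = 9, Z = 16; 9 < 16  holds
2) Z = 16 ≠ 13 and W = 20 ≠ 19; both disjuncts false  fails
3) W = 20 ≠ 22 and Z = 16 ≠ 19; both disjuncts false  fails
4) 5 / 5 = 1, so 5 divides 5  holds
5) U=9, S=5, V=17; 1 of them equals 9  holds
6) S * Z = 5 * 16 = 80, not 82  fails
7) W = 20 ≠ 17, but S = 5 = 5 (second disjunct)  holds
8) values 9, 5, 17 are pairwise distinct  holds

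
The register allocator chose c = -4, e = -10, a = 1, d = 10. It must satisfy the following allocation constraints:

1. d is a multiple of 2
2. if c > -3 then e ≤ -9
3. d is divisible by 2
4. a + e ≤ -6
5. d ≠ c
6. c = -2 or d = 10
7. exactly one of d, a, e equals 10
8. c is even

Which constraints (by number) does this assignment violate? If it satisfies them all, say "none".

1. 10 / 2 = 5, so 2 divides 10 — holds.
2. c = -4, not > -3; antecedent false, conditional vacuously true — holds.
3. 10 / 2 = 5, so 2 divides 10 — holds.
4. a + e = 1 + (-10) = -9; -9 ≤ -6 — holds.
5. d = 10, c = -4; distinct — holds.
6. c = -4 ≠ -2, but d = 10 = 10 (second disjunct) — holds.
7. d=10, a=1, e=-10; 1 of them equals 10 — holds.
8. c = -4 is even — holds.

The assignment satisfies every constraint.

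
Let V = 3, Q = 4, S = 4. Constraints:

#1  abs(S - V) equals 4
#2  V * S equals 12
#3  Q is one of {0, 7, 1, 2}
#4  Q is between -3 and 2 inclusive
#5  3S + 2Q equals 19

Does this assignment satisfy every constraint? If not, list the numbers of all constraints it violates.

#1 abs(4 - 3) = 1, not 4  FAIL
#2 V * S = 3 * 4 = 12  OK
#3 Q = 4 is not in {0, 7, 1, 2}  FAIL
#4 Q = 4 is outside [-3, 2]  FAIL
#5 3S + 2Q = 3(4) + 2(4) = 20, not 19  FAIL

Constraints 1, 3, 4, 5 are violated.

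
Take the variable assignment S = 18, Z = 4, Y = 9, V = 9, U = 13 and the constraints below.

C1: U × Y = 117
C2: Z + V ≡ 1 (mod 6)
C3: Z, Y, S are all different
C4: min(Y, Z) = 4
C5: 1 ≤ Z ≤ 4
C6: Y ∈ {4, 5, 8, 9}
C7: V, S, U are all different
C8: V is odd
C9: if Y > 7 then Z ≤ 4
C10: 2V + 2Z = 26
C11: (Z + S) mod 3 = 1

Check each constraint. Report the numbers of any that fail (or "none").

C1: U × Y = 13 × 9 = 117 — holds.
C2: Z + V = 13; 13 mod 6 = 1 — holds.
C3: values 4, 9, 18 are pairwise distinct — holds.
C4: min(9, 4) = 4 — holds.
C5: Z = 4 lies in [1, 4] — holds.
C6: Y = 9 is in {4, 5, 8, 9} — holds.
C7: values 9, 18, 13 are pairwise distinct — holds.
C8: V = 9 is odd — holds.
C9: Y = 9 > 7, so we need Z ≤ 4; Z = 4 ≤ 4 — holds.
C10: 2V + 2Z = 2(9) + 2(4) = 26 — holds.
C11: Z + S = 22; 22 mod 3 = 1 — holds.

None — every constraint holds.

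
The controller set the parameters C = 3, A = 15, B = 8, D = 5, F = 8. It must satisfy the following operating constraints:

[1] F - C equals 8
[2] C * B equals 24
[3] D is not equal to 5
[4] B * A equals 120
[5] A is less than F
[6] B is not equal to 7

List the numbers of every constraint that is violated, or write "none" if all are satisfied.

The assignment fails constraints 1, 3, and 5.

[1] F - C = 8 - 3 = 5, not 8  false
[2] C * B = 3 * 8 = 24  true
[3] D = 5, but 5 is required to differ  false
[4] B * A = 8 * 15 = 120  true
[5] A = 15, F = 8; 15 ≥ 8 (want <)  false
[6] B = 8, and 8 ≠ 7  true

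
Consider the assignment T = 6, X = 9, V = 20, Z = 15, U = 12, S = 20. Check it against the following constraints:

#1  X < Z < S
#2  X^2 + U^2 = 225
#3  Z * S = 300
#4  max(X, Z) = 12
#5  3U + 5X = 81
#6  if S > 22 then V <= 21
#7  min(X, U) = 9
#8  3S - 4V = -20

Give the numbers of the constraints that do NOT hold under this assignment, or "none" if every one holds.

#1 values 9 < 15 < 20  OK
#2 X^2 + U^2 = 9^2 + 12^2 = 81 + 144 = 225  OK
#3 Z * S = 15 * 20 = 300  OK
#4 max(9, 15) = 15, not 12  FAIL
#5 3U + 5X = 3(12) + 5(9) = 81  OK
#6 S = 20, not > 22; antecedent false, conditional vacuously true  OK
#7 min(9, 12) = 9  OK
#8 3S - 4V = 3(20) - 4(20) = -20  OK

Constraint 4 is violated.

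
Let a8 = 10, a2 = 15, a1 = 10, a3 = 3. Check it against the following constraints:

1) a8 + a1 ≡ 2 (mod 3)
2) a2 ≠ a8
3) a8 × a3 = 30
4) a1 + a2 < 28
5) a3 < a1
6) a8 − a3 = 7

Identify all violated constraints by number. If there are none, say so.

None — every constraint holds.

1) a8 + a1 = 20; 20 mod 3 = 2 — OK.
2) a2 = 15, a8 = 10; distinct — OK.
3) a8 × a3 = 10 × 3 = 30 — OK.
4) a1 + a2 = 10 + 15 = 25; 25 < 28 — OK.
5) a3 = 3, a1 = 10; 3 < 10 — OK.
6) a8 − a3 = 10 − 3 = 7 — OK.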